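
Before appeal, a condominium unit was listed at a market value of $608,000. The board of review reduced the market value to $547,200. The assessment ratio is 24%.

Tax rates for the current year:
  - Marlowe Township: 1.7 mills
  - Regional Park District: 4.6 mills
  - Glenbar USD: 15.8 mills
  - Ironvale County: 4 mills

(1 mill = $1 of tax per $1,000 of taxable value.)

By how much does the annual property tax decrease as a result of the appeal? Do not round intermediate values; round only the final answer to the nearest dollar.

Old assessed value = $608,000 × 0.24 = $145,920
New assessed value = $547,200 × 0.24 = $131,328
Combined rate = 0.0017 + 0.0046 + 0.0158 + 0.004 = 0.0261
Old tax = $145,920 × 0.0261 = $3,808.512
New tax = $131,328 × 0.0261 = $3,427.6608
Reduction = $3,808.512 − $3,427.6608 = $380.8512

$381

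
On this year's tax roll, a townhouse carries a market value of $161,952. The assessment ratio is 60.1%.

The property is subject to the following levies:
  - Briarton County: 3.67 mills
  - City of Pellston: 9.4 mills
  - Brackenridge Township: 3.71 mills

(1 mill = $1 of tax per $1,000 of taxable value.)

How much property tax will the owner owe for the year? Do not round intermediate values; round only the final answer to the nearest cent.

$1,633.25

Assessed value = $161,952 × 0.601 = $97,333.152
Briarton County: $97,333.152 × 0.00367 = $357.21266784
City of Pellston: $97,333.152 × 0.0094 = $914.9316288
Brackenridge Township: $97,333.152 × 0.00371 = $361.10599392
Total = $357.21266784 + $914.9316288 + $361.10599392 = $1,633.25029056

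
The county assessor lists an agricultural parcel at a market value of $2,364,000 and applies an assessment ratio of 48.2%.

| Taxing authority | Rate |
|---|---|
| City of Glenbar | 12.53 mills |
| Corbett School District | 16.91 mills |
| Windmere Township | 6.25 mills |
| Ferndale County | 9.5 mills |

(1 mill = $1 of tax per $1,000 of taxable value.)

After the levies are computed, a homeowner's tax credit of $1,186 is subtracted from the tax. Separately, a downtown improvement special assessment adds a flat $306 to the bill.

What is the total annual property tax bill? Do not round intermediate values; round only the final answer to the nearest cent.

$50,611.66

Assessed value = $2,364,000 × 0.482 = $1,139,448
City of Glenbar: $1,139,448 × 0.01253 = $14,277.28344
Corbett School District: $1,139,448 × 0.01691 = $19,268.06568
Windmere Township: $1,139,448 × 0.00625 = $7,121.55
Ferndale County: $1,139,448 × 0.0095 = $10,824.756
Levies subtotal = $51,491.65512
After credit = $51,491.65512 − $1,186 = $50,305.65512
Total = $50,305.65512 + $306 = $50,611.65512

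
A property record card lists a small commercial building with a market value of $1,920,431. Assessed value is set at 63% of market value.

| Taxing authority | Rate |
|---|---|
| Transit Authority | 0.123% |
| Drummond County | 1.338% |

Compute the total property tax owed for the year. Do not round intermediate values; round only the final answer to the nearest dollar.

Assessed value = $1,920,431 × 0.63 = $1,209,871.53
Transit Authority: $1,209,871.53 × 0.00123 = $1,488.1419819
Drummond County: $1,209,871.53 × 0.01338 = $16,188.0810714
Total = $1,488.1419819 + $16,188.0810714 = $17,676.2230533

$17,676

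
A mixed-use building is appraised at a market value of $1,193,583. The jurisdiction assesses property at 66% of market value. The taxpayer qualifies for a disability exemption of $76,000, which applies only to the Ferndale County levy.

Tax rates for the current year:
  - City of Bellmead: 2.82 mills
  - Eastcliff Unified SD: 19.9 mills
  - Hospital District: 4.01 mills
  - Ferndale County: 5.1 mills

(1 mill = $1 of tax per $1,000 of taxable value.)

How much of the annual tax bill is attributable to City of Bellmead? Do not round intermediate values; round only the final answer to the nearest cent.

Assessed value = $1,193,583 × 0.66 = $787,764.78
City of Bellmead taxable value = $787,764.78 (exemption does not apply)
City of Bellmead levy = $787,764.78 × 0.00282 = $2,221.4966796

$2,221.50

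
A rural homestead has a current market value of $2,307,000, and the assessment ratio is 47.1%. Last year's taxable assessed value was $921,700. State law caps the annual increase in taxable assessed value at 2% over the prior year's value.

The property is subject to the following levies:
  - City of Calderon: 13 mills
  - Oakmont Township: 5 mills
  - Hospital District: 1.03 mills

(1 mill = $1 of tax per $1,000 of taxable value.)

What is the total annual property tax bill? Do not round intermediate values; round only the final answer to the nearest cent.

$17,890.75

Uncapped assessed value = $2,307,000 × 0.471 = $1,086,597
Cap limit = $921,700 × 1.02 = $940,134
Taxable assessed value = min($1,086,597, $940,134) = $940,134 (cap binds)
City of Calderon: $940,134 × 0.013 = $12,221.742
Oakmont Township: $940,134 × 0.005 = $4,700.67
Hospital District: $940,134 × 0.00103 = $968.33802
Total = $17,890.75002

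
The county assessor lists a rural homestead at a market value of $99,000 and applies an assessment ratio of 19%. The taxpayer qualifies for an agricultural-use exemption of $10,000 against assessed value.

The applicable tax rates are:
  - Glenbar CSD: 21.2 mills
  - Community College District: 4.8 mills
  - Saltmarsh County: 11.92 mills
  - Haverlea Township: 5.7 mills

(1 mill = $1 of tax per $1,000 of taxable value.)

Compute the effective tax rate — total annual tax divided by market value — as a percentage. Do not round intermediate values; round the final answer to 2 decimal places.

Assessed value = $99,000 × 0.19 = $18,810
Taxable value = $18,810 − $10,000 = $8,810
Glenbar CSD: $8,810 × 0.0212 = $186.772
Community College District: $8,810 × 0.0048 = $42.288
Saltmarsh County: $8,810 × 0.01192 = $105.0152
Haverlea Township: $8,810 × 0.0057 = $50.217
Total tax = $384.2922
Effective rate = $384.2922 ÷ $99,000 = 0.39% of market value

0.39%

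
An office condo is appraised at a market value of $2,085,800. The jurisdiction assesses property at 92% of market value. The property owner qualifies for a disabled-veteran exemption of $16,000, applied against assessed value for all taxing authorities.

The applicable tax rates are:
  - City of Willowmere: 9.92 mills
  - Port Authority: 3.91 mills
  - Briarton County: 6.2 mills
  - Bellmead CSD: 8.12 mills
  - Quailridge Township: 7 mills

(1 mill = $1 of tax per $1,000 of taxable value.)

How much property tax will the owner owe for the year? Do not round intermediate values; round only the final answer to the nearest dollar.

$66,888

Assessed value = $2,085,800 × 0.92 = $1,918,936
Taxable value = $1,918,936 − $16,000 = $1,902,936
City of Willowmere: $1,902,936 × 0.00992 = $18,877.12512
Port Authority: $1,902,936 × 0.00391 = $7,440.47976
Briarton County: $1,902,936 × 0.0062 = $11,798.2032
Bellmead CSD: $1,902,936 × 0.00812 = $15,451.84032
Quailridge Township: $1,902,936 × 0.007 = $13,320.552
Total = $18,877.12512 + $7,440.47976 + $11,798.2032 + $15,451.84032 + $13,320.552 = $66,888.2004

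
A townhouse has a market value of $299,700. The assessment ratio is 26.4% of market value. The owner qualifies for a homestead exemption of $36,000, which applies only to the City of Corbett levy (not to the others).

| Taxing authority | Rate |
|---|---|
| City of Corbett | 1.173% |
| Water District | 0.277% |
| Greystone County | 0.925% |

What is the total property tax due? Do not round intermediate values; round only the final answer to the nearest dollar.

$1,457

Assessed value = $299,700 × 0.264 = $79,120.8
City of Corbett: ($79,120.8 − $36,000) × 0.01173 = $43,120.8 × 0.01173 = $505.806984
Water District: $79,120.8 × 0.00277 = $219.164616
Greystone County: $79,120.8 × 0.00925 = $731.8674
Total = $1,456.839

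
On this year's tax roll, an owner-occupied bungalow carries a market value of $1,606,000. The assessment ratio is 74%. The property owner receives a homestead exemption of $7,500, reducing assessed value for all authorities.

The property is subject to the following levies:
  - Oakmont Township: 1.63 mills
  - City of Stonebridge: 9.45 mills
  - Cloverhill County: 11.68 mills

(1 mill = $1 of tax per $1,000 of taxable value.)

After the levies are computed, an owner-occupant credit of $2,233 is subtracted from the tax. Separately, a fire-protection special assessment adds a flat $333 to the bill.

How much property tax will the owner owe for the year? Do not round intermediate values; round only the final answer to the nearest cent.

Assessed value = $1,606,000 × 0.74 = $1,188,440
Taxable value = $1,188,440 − $7,500 = $1,180,940
Oakmont Township: $1,180,940 × 0.00163 = $1,924.9322
City of Stonebridge: $1,180,940 × 0.00945 = $11,159.883
Cloverhill County: $1,180,940 × 0.01168 = $13,793.3792
Levies subtotal = $26,878.1944
After credit = $26,878.1944 − $2,233 = $24,645.1944
Total = $24,645.1944 + $333 = $24,978.1944

$24,978.19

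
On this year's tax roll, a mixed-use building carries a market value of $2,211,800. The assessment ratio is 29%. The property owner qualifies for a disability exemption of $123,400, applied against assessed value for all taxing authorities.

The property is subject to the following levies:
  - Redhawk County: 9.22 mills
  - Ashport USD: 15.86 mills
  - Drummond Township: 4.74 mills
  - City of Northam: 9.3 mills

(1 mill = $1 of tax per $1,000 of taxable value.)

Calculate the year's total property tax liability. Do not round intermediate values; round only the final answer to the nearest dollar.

Assessed value = $2,211,800 × 0.29 = $641,422
Taxable value = $641,422 − $123,400 = $518,022
Redhawk County: $518,022 × 0.00922 = $4,776.16284
Ashport USD: $518,022 × 0.01586 = $8,215.82892
Drummond Township: $518,022 × 0.00474 = $2,455.42428
City of Northam: $518,022 × 0.0093 = $4,817.6046
Total = $4,776.16284 + $8,215.82892 + $2,455.42428 + $4,817.6046 = $20,265.02064

$20,265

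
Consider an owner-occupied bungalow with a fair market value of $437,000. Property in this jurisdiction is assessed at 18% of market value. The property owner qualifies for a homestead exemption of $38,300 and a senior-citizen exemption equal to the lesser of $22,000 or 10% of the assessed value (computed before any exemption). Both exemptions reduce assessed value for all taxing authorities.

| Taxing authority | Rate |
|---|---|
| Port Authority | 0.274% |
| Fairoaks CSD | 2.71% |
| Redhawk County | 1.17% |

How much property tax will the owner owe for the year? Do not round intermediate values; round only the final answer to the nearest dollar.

Assessed value = $437,000 × 0.18 = $78,660
Senior-citizen exemption = min($22,000, 10% × $78,660) = min($22,000, $7,866) = $7,866 (percentage binds)
Taxable value = $78,660 − $38,300 − $7,866 = $32,494
Port Authority: $32,494 × 0.00274 = $89.03356
Fairoaks CSD: $32,494 × 0.0271 = $880.5874
Redhawk County: $32,494 × 0.0117 = $380.1798
Total = $1,349.80076

$1,350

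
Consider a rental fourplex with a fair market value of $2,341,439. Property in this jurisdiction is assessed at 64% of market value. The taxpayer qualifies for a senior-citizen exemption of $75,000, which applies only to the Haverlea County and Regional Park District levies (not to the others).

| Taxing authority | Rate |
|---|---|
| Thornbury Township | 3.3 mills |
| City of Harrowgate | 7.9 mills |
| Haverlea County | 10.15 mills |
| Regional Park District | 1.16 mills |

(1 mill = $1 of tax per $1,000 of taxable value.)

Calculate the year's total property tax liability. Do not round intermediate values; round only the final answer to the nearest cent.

$32,883.46

Assessed value = $2,341,439 × 0.64 = $1,498,520.96
Thornbury Township: $1,498,520.96 × 0.0033 = $4,945.119168
City of Harrowgate: $1,498,520.96 × 0.0079 = $11,838.315584
Haverlea County: ($1,498,520.96 − $75,000) × 0.01015 = $1,423,520.96 × 0.01015 = $14,448.737744
Regional Park District: ($1,498,520.96 − $75,000) × 0.00116 = $1,423,520.96 × 0.00116 = $1,651.2843136
Total = $32,883.4568096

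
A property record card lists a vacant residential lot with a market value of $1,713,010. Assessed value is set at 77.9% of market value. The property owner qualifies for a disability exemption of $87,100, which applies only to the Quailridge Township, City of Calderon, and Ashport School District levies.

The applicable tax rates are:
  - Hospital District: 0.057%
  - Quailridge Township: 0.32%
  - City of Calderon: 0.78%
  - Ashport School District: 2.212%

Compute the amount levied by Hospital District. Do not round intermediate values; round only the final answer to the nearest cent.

Assessed value = $1,713,010 × 0.779 = $1,334,434.79
Hospital District taxable value = $1,334,434.79 (exemption does not apply)
Hospital District levy = $1,334,434.79 × 0.00057 = $760.6278303

$760.63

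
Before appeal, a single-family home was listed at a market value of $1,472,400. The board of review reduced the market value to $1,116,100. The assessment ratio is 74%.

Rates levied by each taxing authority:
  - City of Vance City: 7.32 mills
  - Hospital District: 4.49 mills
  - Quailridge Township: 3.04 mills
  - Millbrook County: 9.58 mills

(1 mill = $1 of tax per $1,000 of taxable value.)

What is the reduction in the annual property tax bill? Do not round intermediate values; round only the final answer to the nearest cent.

$6,441.26

Old assessed value = $1,472,400 × 0.74 = $1,089,576
New assessed value = $1,116,100 × 0.74 = $825,914
Combined rate = 0.00732 + 0.00449 + 0.00304 + 0.00958 = 0.02443
Old tax = $1,089,576 × 0.02443 = $26,618.34168
New tax = $825,914 × 0.02443 = $20,177.07902
Reduction = $26,618.34168 − $20,177.07902 = $6,441.26266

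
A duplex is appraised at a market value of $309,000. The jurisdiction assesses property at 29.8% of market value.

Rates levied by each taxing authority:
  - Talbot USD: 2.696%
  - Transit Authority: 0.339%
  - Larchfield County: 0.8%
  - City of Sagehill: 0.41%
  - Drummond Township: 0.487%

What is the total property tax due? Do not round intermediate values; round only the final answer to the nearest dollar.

$4,357

Assessed value = $309,000 × 0.298 = $92,082
Talbot USD: $92,082 × 0.02696 = $2,482.53072
Transit Authority: $92,082 × 0.00339 = $312.15798
Larchfield County: $92,082 × 0.008 = $736.656
City of Sagehill: $92,082 × 0.0041 = $377.5362
Drummond Township: $92,082 × 0.00487 = $448.43934
Total = $2,482.53072 + $312.15798 + $736.656 + $377.5362 + $448.43934 = $4,357.32024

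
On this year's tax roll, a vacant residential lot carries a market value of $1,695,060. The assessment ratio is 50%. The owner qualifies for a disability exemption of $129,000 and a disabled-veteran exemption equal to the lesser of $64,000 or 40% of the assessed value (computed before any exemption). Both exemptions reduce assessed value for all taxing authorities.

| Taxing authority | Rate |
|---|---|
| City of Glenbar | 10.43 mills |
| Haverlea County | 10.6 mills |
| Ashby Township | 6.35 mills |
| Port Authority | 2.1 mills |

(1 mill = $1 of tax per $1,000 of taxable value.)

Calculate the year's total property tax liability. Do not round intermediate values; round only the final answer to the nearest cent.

Assessed value = $1,695,060 × 0.5 = $847,530
Disabled-veteran exemption = min($64,000, 40% × $847,530) = min($64,000, $339,012) = $64,000 (dollar cap binds)
Taxable value = $847,530 − $129,000 − $64,000 = $654,530
City of Glenbar: $654,530 × 0.01043 = $6,826.7479
Haverlea County: $654,530 × 0.0106 = $6,938.018
Ashby Township: $654,530 × 0.00635 = $4,156.2655
Port Authority: $654,530 × 0.0021 = $1,374.513
Total = $19,295.5444

$19,295.54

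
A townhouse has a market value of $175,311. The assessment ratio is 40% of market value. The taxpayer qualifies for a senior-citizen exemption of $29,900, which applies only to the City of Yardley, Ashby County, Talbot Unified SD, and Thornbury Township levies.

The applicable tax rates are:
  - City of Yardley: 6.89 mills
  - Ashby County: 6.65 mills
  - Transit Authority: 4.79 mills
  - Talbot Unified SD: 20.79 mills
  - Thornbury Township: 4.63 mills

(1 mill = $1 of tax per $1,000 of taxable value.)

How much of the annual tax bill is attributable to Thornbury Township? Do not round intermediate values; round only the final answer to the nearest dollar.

$186

Assessed value = $175,311 × 0.4 = $70,124.4
Thornbury Township taxable value = $70,124.4 − $29,900 = $40,224.4
Thornbury Township levy = $40,224.4 × 0.00463 = $186.238972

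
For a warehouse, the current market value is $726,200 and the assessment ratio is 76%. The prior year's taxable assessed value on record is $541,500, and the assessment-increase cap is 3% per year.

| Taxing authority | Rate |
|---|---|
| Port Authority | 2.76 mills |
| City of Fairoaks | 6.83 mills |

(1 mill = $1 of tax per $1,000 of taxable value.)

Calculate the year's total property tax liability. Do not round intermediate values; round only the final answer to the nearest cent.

$5,292.84

Uncapped assessed value = $726,200 × 0.76 = $551,912
Cap limit = $541,500 × 1.03 = $557,745
Taxable assessed value = min($551,912, $557,745) = $551,912 (cap does not bind)
Port Authority: $551,912 × 0.00276 = $1,523.27712
City of Fairoaks: $551,912 × 0.00683 = $3,769.55896
Total = $5,292.83608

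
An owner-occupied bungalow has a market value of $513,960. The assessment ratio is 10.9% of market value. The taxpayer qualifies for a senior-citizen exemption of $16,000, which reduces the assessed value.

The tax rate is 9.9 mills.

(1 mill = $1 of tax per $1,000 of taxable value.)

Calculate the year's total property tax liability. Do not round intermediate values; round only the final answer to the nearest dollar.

Assessed value = $513,960 × 0.109 = $56,021.64
Taxable value = $56,021.64 − $16,000 = $40,021.64
Tax = $40,021.64 × 0.0099 = $396.214236

$396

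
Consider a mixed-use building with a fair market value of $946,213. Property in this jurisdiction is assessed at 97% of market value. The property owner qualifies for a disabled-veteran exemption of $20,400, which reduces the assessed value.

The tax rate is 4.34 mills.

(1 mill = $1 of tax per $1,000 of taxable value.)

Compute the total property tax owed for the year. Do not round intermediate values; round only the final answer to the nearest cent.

Assessed value = $946,213 × 0.97 = $917,826.61
Taxable value = $917,826.61 − $20,400 = $897,426.61
Tax = $897,426.61 × 0.00434 = $3,894.8314874

$3,894.83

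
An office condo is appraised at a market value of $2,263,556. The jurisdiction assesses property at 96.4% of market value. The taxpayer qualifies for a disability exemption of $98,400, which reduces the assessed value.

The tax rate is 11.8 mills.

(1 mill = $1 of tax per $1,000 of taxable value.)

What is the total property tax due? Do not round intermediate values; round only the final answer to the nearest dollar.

Assessed value = $2,263,556 × 0.964 = $2,182,067.984
Taxable value = $2,182,067.984 − $98,400 = $2,083,667.984
Tax = $2,083,667.984 × 0.0118 = $24,587.2822112

$24,587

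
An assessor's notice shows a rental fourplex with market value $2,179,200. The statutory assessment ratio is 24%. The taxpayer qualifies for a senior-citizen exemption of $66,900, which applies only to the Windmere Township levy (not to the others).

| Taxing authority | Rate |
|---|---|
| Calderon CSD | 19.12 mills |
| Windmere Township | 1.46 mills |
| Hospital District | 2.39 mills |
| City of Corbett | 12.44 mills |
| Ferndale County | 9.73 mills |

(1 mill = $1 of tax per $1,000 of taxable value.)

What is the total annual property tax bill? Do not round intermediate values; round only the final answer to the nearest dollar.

$23,511

Assessed value = $2,179,200 × 0.24 = $523,008
Calderon CSD: $523,008 × 0.01912 = $9,999.91296
Windmere Township: ($523,008 − $66,900) × 0.00146 = $456,108 × 0.00146 = $665.91768
Hospital District: $523,008 × 0.00239 = $1,249.98912
City of Corbett: $523,008 × 0.01244 = $6,506.21952
Ferndale County: $523,008 × 0.00973 = $5,088.86784
Total = $23,510.90712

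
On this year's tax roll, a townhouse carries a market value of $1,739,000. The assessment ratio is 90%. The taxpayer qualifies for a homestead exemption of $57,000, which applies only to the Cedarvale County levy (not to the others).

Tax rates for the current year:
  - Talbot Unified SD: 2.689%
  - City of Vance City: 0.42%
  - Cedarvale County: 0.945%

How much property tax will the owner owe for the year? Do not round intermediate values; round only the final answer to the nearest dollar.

Assessed value = $1,739,000 × 0.9 = $1,565,100
Talbot Unified SD: $1,565,100 × 0.02689 = $42,085.539
City of Vance City: $1,565,100 × 0.0042 = $6,573.42
Cedarvale County: ($1,565,100 − $57,000) × 0.00945 = $1,508,100 × 0.00945 = $14,251.545
Total = $62,910.504

$62,911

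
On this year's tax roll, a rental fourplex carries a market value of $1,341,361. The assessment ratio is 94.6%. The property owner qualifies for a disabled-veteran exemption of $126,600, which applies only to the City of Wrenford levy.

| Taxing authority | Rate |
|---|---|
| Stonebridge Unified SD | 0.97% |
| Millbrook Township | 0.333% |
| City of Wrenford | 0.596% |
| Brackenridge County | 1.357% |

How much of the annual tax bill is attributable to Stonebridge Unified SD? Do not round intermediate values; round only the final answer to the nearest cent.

$12,308.60

Assessed value = $1,341,361 × 0.946 = $1,268,927.506
Stonebridge Unified SD taxable value = $1,268,927.506 (exemption does not apply)
Stonebridge Unified SD levy = $1,268,927.506 × 0.0097 = $12,308.5968082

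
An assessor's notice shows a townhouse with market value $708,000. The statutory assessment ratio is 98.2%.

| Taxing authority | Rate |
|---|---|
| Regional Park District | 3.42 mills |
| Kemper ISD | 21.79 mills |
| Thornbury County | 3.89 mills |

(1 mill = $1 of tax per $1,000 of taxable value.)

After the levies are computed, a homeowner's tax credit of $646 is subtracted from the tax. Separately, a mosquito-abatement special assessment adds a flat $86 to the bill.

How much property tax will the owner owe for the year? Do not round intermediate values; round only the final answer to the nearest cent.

Assessed value = $708,000 × 0.982 = $695,256
Regional Park District: $695,256 × 0.00342 = $2,377.77552
Kemper ISD: $695,256 × 0.02179 = $15,149.62824
Thornbury County: $695,256 × 0.00389 = $2,704.54584
Levies subtotal = $20,231.9496
After credit = $20,231.9496 − $646 = $19,585.9496
Total = $19,585.9496 + $86 = $19,671.9496

$19,671.95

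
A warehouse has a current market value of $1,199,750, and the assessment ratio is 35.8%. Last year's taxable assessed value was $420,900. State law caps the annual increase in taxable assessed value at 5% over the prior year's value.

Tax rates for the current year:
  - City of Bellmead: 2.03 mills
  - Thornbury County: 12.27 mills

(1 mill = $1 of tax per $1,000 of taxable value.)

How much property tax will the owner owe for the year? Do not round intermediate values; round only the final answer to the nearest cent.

Uncapped assessed value = $1,199,750 × 0.358 = $429,510.5
Cap limit = $420,900 × 1.05 = $441,945
Taxable assessed value = min($429,510.5, $441,945) = $429,510.5 (cap does not bind)
City of Bellmead: $429,510.5 × 0.00203 = $871.906315
Thornbury County: $429,510.5 × 0.01227 = $5,270.093835
Total = $6,142.00015

$6,142.00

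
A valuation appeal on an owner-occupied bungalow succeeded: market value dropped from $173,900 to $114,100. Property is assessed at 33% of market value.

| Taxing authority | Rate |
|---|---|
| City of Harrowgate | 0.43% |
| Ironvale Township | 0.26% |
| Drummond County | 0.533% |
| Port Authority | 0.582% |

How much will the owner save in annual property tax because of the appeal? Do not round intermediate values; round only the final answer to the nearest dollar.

$356

Old assessed value = $173,900 × 0.33 = $57,387
New assessed value = $114,100 × 0.33 = $37,653
Combined rate = 0.0043 + 0.0026 + 0.00533 + 0.00582 = 0.01805
Old tax = $57,387 × 0.01805 = $1,035.83535
New tax = $37,653 × 0.01805 = $679.63665
Reduction = $1,035.83535 − $679.63665 = $356.1987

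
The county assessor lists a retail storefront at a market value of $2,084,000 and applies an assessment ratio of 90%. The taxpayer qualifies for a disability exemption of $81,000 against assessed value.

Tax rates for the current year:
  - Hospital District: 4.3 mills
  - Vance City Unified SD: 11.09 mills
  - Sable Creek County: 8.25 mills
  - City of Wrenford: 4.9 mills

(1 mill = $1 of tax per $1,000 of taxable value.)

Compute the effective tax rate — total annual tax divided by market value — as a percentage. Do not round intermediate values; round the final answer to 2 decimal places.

2.46%

Assessed value = $2,084,000 × 0.9 = $1,875,600
Taxable value = $1,875,600 − $81,000 = $1,794,600
Hospital District: $1,794,600 × 0.0043 = $7,716.78
Vance City Unified SD: $1,794,600 × 0.01109 = $19,902.114
Sable Creek County: $1,794,600 × 0.00825 = $14,805.45
City of Wrenford: $1,794,600 × 0.0049 = $8,793.54
Total tax = $51,217.884
Effective rate = $51,217.884 ÷ $2,084,000 = 2.46% of market value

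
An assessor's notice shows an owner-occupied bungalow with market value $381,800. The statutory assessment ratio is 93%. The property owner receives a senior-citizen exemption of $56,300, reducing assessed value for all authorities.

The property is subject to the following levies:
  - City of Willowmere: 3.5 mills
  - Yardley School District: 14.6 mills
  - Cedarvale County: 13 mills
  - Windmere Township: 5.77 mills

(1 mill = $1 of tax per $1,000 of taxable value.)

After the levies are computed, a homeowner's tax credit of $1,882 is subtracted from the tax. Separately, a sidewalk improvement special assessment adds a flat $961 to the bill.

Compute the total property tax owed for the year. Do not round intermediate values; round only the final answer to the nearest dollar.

$10,095

Assessed value = $381,800 × 0.93 = $355,074
Taxable value = $355,074 − $56,300 = $298,774
City of Willowmere: $298,774 × 0.0035 = $1,045.709
Yardley School District: $298,774 × 0.0146 = $4,362.1004
Cedarvale County: $298,774 × 0.013 = $3,884.062
Windmere Township: $298,774 × 0.00577 = $1,723.92598
Levies subtotal = $11,015.79738
After credit = $11,015.79738 − $1,882 = $9,133.79738
Total = $9,133.79738 + $961 = $10,094.79738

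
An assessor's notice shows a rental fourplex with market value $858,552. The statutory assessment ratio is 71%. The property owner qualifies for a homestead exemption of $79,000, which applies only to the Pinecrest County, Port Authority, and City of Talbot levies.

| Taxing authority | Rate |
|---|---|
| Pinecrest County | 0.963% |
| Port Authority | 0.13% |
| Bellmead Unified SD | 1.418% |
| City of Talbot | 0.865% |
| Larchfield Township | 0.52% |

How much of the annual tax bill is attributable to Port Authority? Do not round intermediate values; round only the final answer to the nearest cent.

Assessed value = $858,552 × 0.71 = $609,571.92
Port Authority taxable value = $609,571.92 − $79,000 = $530,571.92
Port Authority levy = $530,571.92 × 0.0013 = $689.743496

$689.74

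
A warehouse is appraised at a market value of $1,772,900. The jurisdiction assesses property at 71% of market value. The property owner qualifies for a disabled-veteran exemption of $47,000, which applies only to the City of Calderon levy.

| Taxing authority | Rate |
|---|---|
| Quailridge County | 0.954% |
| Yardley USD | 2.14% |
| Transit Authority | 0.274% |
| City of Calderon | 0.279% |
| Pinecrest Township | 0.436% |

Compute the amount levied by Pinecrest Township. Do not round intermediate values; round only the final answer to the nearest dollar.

Assessed value = $1,772,900 × 0.71 = $1,258,759
Pinecrest Township taxable value = $1,258,759 (exemption does not apply)
Pinecrest Township levy = $1,258,759 × 0.00436 = $5,488.18924

$5,488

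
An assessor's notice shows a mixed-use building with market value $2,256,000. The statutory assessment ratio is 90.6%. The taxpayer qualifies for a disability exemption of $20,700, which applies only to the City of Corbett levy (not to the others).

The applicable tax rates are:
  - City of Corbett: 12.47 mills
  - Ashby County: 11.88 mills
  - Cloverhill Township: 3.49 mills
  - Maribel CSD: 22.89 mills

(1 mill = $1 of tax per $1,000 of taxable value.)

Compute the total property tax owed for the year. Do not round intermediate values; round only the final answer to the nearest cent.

$103,430.74

Assessed value = $2,256,000 × 0.906 = $2,043,936
City of Corbett: ($2,043,936 − $20,700) × 0.01247 = $2,023,236 × 0.01247 = $25,229.75292
Ashby County: $2,043,936 × 0.01188 = $24,281.95968
Cloverhill Township: $2,043,936 × 0.00349 = $7,133.33664
Maribel CSD: $2,043,936 × 0.02289 = $46,785.69504
Total = $103,430.74428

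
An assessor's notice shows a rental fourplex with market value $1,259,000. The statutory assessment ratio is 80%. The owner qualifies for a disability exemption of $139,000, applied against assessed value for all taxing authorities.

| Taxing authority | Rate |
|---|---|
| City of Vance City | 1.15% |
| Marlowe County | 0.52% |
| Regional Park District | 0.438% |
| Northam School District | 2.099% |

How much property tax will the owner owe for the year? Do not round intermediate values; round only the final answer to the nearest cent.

$36,525.17

Assessed value = $1,259,000 × 0.8 = $1,007,200
Taxable value = $1,007,200 − $139,000 = $868,200
City of Vance City: $868,200 × 0.0115 = $9,984.3
Marlowe County: $868,200 × 0.0052 = $4,514.64
Regional Park District: $868,200 × 0.00438 = $3,802.716
Northam School District: $868,200 × 0.02099 = $18,223.518
Total = $9,984.3 + $4,514.64 + $3,802.716 + $18,223.518 = $36,525.174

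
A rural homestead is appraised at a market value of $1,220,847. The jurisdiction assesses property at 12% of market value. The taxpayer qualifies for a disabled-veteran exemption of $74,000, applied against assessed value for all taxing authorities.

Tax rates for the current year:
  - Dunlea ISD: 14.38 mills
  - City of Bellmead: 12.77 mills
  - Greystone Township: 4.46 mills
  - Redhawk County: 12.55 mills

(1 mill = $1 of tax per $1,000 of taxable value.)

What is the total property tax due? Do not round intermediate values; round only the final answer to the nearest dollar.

$3,202

Assessed value = $1,220,847 × 0.12 = $146,501.64
Taxable value = $146,501.64 − $74,000 = $72,501.64
Dunlea ISD: $72,501.64 × 0.01438 = $1,042.5735832
City of Bellmead: $72,501.64 × 0.01277 = $925.8459428
Greystone Township: $72,501.64 × 0.00446 = $323.3573144
Redhawk County: $72,501.64 × 0.01255 = $909.895582
Total = $1,042.5735832 + $925.8459428 + $323.3573144 + $909.895582 = $3,201.6724224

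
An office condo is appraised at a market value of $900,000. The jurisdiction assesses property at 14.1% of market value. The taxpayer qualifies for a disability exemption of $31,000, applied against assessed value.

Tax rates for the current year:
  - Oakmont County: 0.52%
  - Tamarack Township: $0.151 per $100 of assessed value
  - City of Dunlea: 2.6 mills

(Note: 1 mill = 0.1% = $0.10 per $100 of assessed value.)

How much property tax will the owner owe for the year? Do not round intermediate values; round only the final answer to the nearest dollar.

$893

Assessed value = $900,000 × 0.141 = $126,900
Taxable value = $126,900 − $31,000 = $95,900
Oakmont County: $95,900 × 0.0052 = $498.68
Tamarack Township: $95,900 × 0.00151 = $144.809
City of Dunlea: $95,900 × 0.0026 = $249.34
Total = $892.829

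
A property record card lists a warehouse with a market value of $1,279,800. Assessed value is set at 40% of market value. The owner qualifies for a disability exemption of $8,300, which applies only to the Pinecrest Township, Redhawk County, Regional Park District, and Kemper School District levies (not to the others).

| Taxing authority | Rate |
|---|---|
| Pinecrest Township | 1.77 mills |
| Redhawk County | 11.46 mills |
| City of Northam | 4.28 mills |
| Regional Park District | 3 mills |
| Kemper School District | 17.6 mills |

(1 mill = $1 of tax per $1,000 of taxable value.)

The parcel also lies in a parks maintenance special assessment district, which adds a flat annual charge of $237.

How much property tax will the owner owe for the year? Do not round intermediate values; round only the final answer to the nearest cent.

$19,465.48

Assessed value = $1,279,800 × 0.4 = $511,920
Pinecrest Township: ($511,920 − $8,300) × 0.00177 = $503,620 × 0.00177 = $891.4074
Redhawk County: ($511,920 − $8,300) × 0.01146 = $503,620 × 0.01146 = $5,771.4852
City of Northam: $511,920 × 0.00428 = $2,191.0176
Regional Park District: ($511,920 − $8,300) × 0.003 = $503,620 × 0.003 = $1,510.86
Kemper School District: ($511,920 − $8,300) × 0.0176 = $503,620 × 0.0176 = $8,863.712
Levies subtotal = $19,228.4822
Total = $19,228.4822 + $237 = $19,465.4822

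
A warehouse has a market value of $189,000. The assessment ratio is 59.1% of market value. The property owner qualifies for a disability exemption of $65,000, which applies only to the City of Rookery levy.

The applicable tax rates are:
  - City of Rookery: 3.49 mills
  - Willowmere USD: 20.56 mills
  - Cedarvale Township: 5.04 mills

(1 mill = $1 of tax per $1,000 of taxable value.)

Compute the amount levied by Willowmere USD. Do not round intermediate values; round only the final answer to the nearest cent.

$2,296.53

Assessed value = $189,000 × 0.591 = $111,699
Willowmere USD taxable value = $111,699 (exemption does not apply)
Willowmere USD levy = $111,699 × 0.02056 = $2,296.53144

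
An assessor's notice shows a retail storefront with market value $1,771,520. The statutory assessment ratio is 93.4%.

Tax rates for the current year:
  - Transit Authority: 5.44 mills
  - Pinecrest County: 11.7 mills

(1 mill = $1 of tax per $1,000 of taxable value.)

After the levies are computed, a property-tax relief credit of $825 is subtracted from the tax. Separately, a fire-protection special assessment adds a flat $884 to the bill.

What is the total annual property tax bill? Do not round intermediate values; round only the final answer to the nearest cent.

Assessed value = $1,771,520 × 0.934 = $1,654,599.68
Transit Authority: $1,654,599.68 × 0.00544 = $9,001.0222592
Pinecrest County: $1,654,599.68 × 0.0117 = $19,358.816256
Levies subtotal = $28,359.8385152
After credit = $28,359.8385152 − $825 = $27,534.8385152
Total = $27,534.8385152 + $884 = $28,418.8385152

$28,418.84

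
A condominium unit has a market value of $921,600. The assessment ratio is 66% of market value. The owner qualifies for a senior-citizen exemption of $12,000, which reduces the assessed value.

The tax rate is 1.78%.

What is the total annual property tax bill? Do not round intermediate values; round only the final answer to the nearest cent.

Assessed value = $921,600 × 0.66 = $608,256
Taxable value = $608,256 − $12,000 = $596,256
Tax = $596,256 × 0.0178 = $10,613.3568

$10,613.36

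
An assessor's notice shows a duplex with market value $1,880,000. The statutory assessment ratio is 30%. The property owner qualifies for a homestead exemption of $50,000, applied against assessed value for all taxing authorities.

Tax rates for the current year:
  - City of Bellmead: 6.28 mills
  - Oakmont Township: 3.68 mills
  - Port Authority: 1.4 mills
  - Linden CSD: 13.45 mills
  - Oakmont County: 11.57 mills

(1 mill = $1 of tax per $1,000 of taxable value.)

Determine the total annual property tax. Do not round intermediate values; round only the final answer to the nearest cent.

$18,699.32

Assessed value = $1,880,000 × 0.3 = $564,000
Taxable value = $564,000 − $50,000 = $514,000
City of Bellmead: $514,000 × 0.00628 = $3,227.92
Oakmont Township: $514,000 × 0.00368 = $1,891.52
Port Authority: $514,000 × 0.0014 = $719.6
Linden CSD: $514,000 × 0.01345 = $6,913.3
Oakmont County: $514,000 × 0.01157 = $5,946.98
Total = $3,227.92 + $1,891.52 + $719.6 + $6,913.3 + $5,946.98 = $18,699.32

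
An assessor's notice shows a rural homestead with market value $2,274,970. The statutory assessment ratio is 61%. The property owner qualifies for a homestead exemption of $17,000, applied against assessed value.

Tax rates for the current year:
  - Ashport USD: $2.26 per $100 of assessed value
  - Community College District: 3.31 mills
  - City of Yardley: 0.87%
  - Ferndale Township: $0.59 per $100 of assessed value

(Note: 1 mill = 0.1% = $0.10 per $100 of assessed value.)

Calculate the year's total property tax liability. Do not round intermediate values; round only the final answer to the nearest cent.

Assessed value = $2,274,970 × 0.61 = $1,387,731.7
Taxable value = $1,387,731.7 − $17,000 = $1,370,731.7
Ashport USD: $1,370,731.7 × 0.0226 = $30,978.53642
Community College District: $1,370,731.7 × 0.00331 = $4,537.121927
City of Yardley: $1,370,731.7 × 0.0087 = $11,925.36579
Ferndale Township: $1,370,731.7 × 0.0059 = $8,087.31703
Total = $55,528.341167

$55,528.34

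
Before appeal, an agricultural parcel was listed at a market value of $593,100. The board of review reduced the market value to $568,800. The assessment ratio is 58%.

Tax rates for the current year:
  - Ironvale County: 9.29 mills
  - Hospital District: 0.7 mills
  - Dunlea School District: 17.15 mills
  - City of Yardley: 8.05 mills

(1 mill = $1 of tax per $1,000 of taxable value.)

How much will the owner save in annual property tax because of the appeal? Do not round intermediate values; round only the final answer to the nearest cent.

Old assessed value = $593,100 × 0.58 = $343,998
New assessed value = $568,800 × 0.58 = $329,904
Combined rate = 0.00929 + 0.0007 + 0.01715 + 0.00805 = 0.03519
Old tax = $343,998 × 0.03519 = $12,105.28962
New tax = $329,904 × 0.03519 = $11,609.32176
Reduction = $12,105.28962 − $11,609.32176 = $495.96786

$495.97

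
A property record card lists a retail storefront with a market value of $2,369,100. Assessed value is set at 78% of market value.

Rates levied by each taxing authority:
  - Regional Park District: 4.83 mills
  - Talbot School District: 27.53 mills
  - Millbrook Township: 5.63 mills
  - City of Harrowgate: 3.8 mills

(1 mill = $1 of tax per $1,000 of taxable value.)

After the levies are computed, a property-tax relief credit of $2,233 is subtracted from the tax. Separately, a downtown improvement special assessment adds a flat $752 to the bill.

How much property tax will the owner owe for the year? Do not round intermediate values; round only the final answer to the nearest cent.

$75,742.66

Assessed value = $2,369,100 × 0.78 = $1,847,898
Regional Park District: $1,847,898 × 0.00483 = $8,925.34734
Talbot School District: $1,847,898 × 0.02753 = $50,872.63194
Millbrook Township: $1,847,898 × 0.00563 = $10,403.66574
City of Harrowgate: $1,847,898 × 0.0038 = $7,022.0124
Levies subtotal = $77,223.65742
After credit = $77,223.65742 − $2,233 = $74,990.65742
Total = $74,990.65742 + $752 = $75,742.65742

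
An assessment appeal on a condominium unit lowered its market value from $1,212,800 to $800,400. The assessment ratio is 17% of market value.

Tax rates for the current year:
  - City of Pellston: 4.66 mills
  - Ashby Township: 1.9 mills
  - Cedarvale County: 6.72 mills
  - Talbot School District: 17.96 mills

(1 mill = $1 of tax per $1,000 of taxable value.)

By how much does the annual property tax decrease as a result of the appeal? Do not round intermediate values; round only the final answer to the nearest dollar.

$2,190

Old assessed value = $1,212,800 × 0.17 = $206,176
New assessed value = $800,400 × 0.17 = $136,068
Combined rate = 0.00466 + 0.0019 + 0.00672 + 0.01796 = 0.03124
Old tax = $206,176 × 0.03124 = $6,440.93824
New tax = $136,068 × 0.03124 = $4,250.76432
Reduction = $6,440.93824 − $4,250.76432 = $2,190.17392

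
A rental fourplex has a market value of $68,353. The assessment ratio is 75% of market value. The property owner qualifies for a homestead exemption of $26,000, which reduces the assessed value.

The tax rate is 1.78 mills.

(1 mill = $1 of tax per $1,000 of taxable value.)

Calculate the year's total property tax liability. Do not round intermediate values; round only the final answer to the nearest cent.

$44.97

Assessed value = $68,353 × 0.75 = $51,264.75
Taxable value = $51,264.75 − $26,000 = $25,264.75
Tax = $25,264.75 × 0.00178 = $44.971255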